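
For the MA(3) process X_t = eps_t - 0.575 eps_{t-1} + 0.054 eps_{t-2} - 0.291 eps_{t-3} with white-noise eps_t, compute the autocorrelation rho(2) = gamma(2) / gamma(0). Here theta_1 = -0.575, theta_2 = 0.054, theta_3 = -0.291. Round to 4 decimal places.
\rho(2) = 0.1561

For an MA(q) process with theta_0 = 1, the autocovariance is
  gamma(k) = sigma^2 * sum_{i=0..q-k} theta_i * theta_{i+k},
and rho(k) = gamma(k) / gamma(0). Sigma^2 cancels.
  numerator   = (1)*(0.054) + (-0.575)*(-0.291) = 0.221325.
  denominator = (1)^2 + (-0.575)^2 + (0.054)^2 + (-0.291)^2 = 1.418222.
  rho(2) = 0.221325 / 1.418222 = 0.1561.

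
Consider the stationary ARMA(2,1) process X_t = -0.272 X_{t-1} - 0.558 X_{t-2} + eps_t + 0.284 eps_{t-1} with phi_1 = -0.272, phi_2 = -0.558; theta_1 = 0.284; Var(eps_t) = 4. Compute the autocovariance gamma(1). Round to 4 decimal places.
\gamma(1) = -0.2975

Multiply the model equation by X_{t-k} and take expectations. With theta_0 = psi_0 = 1 and psi_j the MA(infinity) weights, this gives
  gamma(k) - sum_i phi_i gamma(k-i) = c_k,
  c_k = sigma^2 * sum_{j=k..q} theta_j psi_{j-k}   (c_k = 0 for k > q),
using gamma(-m) = gamma(m).
psi-weights needed (psi_j = theta_j + sum_i phi_i psi_{j-i}):
  psi_1 = theta_1 + phi_1 = 0.284 + (-0.272) = 0.012
Right-hand sides:
  c_0 = sigma^2 (1 + theta_1 psi_1) = 4 * (1 + (0.284)(0.012)) = 4 * 1.003408 = 4.013632
  c_1 = sigma^2 theta_1 = 4 * (0.284) = 1.136
  c_2 = 0
Equations for k = 0, 1, 2 (AR order 2, c_2 = 0):
  (E0) gamma(0) = phi_1 gamma(1) + phi_2 gamma(2) + c_0
  (E1) gamma(1) = phi_1 gamma(0) + phi_2 gamma(1) + c_1
  (E2) gamma(2) = phi_1 gamma(1) + phi_2 gamma(0)
From (E1): gamma(1) = A gamma(0) + B with
  A = phi_1 / (1 - phi_2) = -0.272 / 1.558 = -0.174583,   B = c_1 / (1 - phi_2) = 1.136 / 1.558 = 0.72914.
Insert (E2) into (E0): gamma(0) (1 - phi_2^2) = phi_1 (1 + phi_2) gamma(1) + c_0.
  phi_1 (1 + phi_2) = (-0.272)(0.442) = -0.120224,   1 - phi_2^2 = 0.688636.
Replace gamma(1) by A gamma(0) + B and collect gamma(0):
  gamma(0) [0.688636 - (-0.120224)(-0.174583)] = (-0.120224)(0.72914) + 4.013632
  gamma(0) * 0.667647 = 3.925972
  gamma(0) = 3.925972 / 0.667647 = 5.880311.
  gamma(1) = A gamma(0) + B = (-0.174583)(5.880311) + (0.72914) = -0.297461.
Therefore gamma(1) = -0.2975 (to 4 decimal places).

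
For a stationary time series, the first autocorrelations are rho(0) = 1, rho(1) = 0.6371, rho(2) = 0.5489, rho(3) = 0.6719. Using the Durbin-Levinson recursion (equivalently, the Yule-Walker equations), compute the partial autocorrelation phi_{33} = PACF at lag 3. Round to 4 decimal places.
\phi_{33} = 0.4521

The PACF at lag k is phi_{kk}, the last component of the solution
to the Yule-Walker system G_k phi = r_k where
  (G_k)_{ij} = rho(|i - j|), (r_k)_i = rho(i), i,j = 1..k.
Equivalently, Durbin-Levinson gives phi_{kk} iteratively:
  phi_{11} = rho(1)
  phi_{kk} = [rho(k) - sum_{j=1..k-1} phi_{k-1,j} rho(k-j)]
            / [1 - sum_{j=1..k-1} phi_{k-1,j} rho(j)],
  phi_{k,j} = phi_{k-1,j} - phi_{kk} phi_{k-1,k-j},  j = 1..k-1.
Step k = 1:
  phi_11 = rho(1) = 0.6371.
Step k = 2:
  phi_22 = [rho(2) - phi_11 rho(1)] / [1 - phi_11 rho(1)] = [0.5489 - (0.6371)(0.6371)] / [1 - (0.6371)(0.6371)]
         = 0.14300359 / 0.59410359 = 0.240705.
  Update: phi_21 = phi_11 - phi_22 phi_11 = 0.6371 - (0.240705)(0.6371) = 0.483747.
Step k = 3:
  phi_33 = [rho(3) - phi_21 rho(2) - phi_22 rho(1)] / [1 - phi_21 rho(1) - phi_22 rho(2)]
    numerator   = 0.6719 - (0.483747)(0.5489) - (0.240705)(0.6371) = 0.25301826
    denominator = 1 - (0.483747)(0.6371) - (0.240705)(0.5489) = 0.55968194
  phi_33 = 0.25301826 / 0.55968194 = 0.4521.
Therefore phi_{33} = 0.4521.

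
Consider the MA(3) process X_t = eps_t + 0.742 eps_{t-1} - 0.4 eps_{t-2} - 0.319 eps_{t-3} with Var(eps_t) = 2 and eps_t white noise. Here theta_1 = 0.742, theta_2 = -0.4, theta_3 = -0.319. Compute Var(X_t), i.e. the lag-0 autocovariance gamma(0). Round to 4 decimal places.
\gamma(0) = 3.6247

For an MA(q) process X_t = eps_t + sum_i theta_i eps_{t-i} with
Var(eps_t) = sigma^2, the variance is
  gamma(0) = sigma^2 * (1 + sum_i theta_i^2).
  sum_i theta_i^2 = (0.742)^2 + (-0.4)^2 + (-0.319)^2 = 0.550564 + 0.16 + 0.101761 = 0.812325.
  gamma(0) = 2 * (1 + 0.812325) = 2 * 1.812325 = 3.62465, which rounds to 3.6247.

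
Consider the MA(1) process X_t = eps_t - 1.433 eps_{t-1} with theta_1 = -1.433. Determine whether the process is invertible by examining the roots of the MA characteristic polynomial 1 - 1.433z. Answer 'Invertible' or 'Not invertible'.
\text{Not invertible}

The MA(q) characteristic polynomial is P(z) = 1 - 1.433z.
Invertibility requires all roots to lie outside the unit circle, i.e. |z| > 1 for every root.
This is linear in z: 1 + (-1.433) z = 0  =>  z = -1/(-1.433) = 0.697837,  |z| = 0.697837.
Moduli of all roots: 0.6978.
All moduli strictly greater than 1? No.
Verdict: Not invertible.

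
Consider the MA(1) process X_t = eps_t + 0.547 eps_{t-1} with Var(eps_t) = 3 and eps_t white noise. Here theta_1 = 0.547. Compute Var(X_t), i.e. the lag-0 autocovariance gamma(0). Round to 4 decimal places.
\gamma(0) = 3.8976

For an MA(q) process X_t = eps_t + sum_i theta_i eps_{t-i} with
Var(eps_t) = sigma^2, the variance is
  gamma(0) = sigma^2 * (1 + sum_i theta_i^2).
  sum_i theta_i^2 = (0.547)^2 = 0.299209.
  gamma(0) = 3 * (1 + 0.299209) = 3 * 1.299209 = 3.897627, which rounds to 3.8976.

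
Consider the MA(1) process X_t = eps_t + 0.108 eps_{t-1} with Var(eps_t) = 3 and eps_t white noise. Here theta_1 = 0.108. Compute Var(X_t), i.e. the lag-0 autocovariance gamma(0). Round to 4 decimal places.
\gamma(0) = 3.0350

For an MA(q) process X_t = eps_t + sum_i theta_i eps_{t-i} with
Var(eps_t) = sigma^2, the variance is
  gamma(0) = sigma^2 * (1 + sum_i theta_i^2).
  sum_i theta_i^2 = (0.108)^2 = 0.011664.
  gamma(0) = 3 * (1 + 0.011664) = 3 * 1.011664 = 3.034992, which rounds to 3.0350.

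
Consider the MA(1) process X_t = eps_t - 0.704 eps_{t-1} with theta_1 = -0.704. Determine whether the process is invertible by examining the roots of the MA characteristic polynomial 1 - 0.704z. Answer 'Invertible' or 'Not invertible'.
\text{Invertible}

The MA(q) characteristic polynomial is P(z) = 1 - 0.704z.
Invertibility requires all roots to lie outside the unit circle, i.e. |z| > 1 for every root.
This is linear in z: 1 + (-0.704) z = 0  =>  z = -1/(-0.704) = 1.420455,  |z| = 1.420455.
Moduli of all roots: 1.4205.
All moduli strictly greater than 1? Yes.
Verdict: Invertible.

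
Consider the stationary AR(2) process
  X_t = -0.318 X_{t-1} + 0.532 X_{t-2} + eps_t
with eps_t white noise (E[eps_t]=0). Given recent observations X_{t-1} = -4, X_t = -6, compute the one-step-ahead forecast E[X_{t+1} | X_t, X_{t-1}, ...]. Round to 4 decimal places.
E[X_{t+1} \mid \mathcal F_t] = -0.2200

For an AR(p) model X_t = c + sum_i phi_i X_{t-i} + eps_t, the
one-step-ahead conditional mean is
  E[X_{t+1} | X_t, ...] = c + sum_i phi_i X_{t+1-i}.
Substitute known values:
  E[X_{t+1} | ...] = (-0.318) * (-6) + (0.532) * (-4)
                   = -0.2200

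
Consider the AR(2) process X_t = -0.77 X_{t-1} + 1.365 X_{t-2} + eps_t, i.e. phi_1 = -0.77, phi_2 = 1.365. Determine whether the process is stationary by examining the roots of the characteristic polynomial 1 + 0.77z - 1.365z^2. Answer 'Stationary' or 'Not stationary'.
\text{Not stationary}

The AR(p) characteristic polynomial is P(z) = 1 + 0.77z - 1.365z^2.
Stationarity requires all roots to lie outside the unit circle, i.e. |z| > 1 for every root.
Set 1 + (0.77) z + (-1.365) z^2 = 0, i.e. a z^2 + b z + c = 0 with a = -1.365, b = 0.77, c = 1.
Discriminant D = b^2 - 4ac = (0.77)^2 - 4*(-1.365)*1 = 0.5929 - (-5.46) = 6.0529.
D >= 0, so the roots are real: z = (-b +/- sqrt(D)) / (2a) = (-0.77 +/- 2.460264) / (-2.73).
  z_1 = (-0.77 + 2.460264) / (-2.73) = -0.6191,   |z_1| = 0.6191.
  z_2 = (-0.77 - 2.460264) / (-2.73) = 1.1832,   |z_2| = 1.1832.
Moduli of all roots: 0.6191, 1.1832.
All moduli strictly greater than 1? No.
Verdict: Not stationary.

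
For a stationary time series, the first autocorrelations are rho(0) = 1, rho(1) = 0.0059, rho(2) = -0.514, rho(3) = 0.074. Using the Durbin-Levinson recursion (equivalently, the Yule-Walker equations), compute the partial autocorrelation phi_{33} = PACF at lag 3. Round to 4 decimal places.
\phi_{33} = 0.1109

The PACF at lag k is phi_{kk}, the last component of the solution
to the Yule-Walker system G_k phi = r_k where
  (G_k)_{ij} = rho(|i - j|), (r_k)_i = rho(i), i,j = 1..k.
Equivalently, Durbin-Levinson gives phi_{kk} iteratively:
  phi_{11} = rho(1)
  phi_{kk} = [rho(k) - sum_{j=1..k-1} phi_{k-1,j} rho(k-j)]
            / [1 - sum_{j=1..k-1} phi_{k-1,j} rho(j)],
  phi_{k,j} = phi_{k-1,j} - phi_{kk} phi_{k-1,k-j},  j = 1..k-1.
Step k = 1:
  phi_11 = rho(1) = 0.0059.
Step k = 2:
  phi_22 = [rho(2) - phi_11 rho(1)] / [1 - phi_11 rho(1)] = [-0.514 - (0.0059)(0.0059)] / [1 - (0.0059)(0.0059)]
         = -0.51403481 / 0.99996519 = -0.514053.
  Update: phi_21 = phi_11 - phi_22 phi_11 = 0.0059 - (-0.514053)(0.0059) = 0.008933.
Step k = 3:
  phi_33 = [rho(3) - phi_21 rho(2) - phi_22 rho(1)] / [1 - phi_21 rho(1) - phi_22 rho(2)]
    numerator   = 0.074 - (0.008933)(-0.514) - (-0.514053)(0.0059) = 0.08162443
    denominator = 1 - (0.008933)(0.0059) - (-0.514053)(-0.514) = 0.73572421
  phi_33 = 0.08162443 / 0.73572421 = 0.1109.
Therefore phi_{33} = 0.1109.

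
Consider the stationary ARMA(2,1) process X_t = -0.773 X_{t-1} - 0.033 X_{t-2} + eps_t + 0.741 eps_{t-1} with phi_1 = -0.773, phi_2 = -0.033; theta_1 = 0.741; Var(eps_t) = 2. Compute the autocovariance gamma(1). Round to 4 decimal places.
\gamma(1) = -0.0638

Multiply the model equation by X_{t-k} and take expectations. With theta_0 = psi_0 = 1 and psi_j the MA(infinity) weights, this gives
  gamma(k) - sum_i phi_i gamma(k-i) = c_k,
  c_k = sigma^2 * sum_{j=k..q} theta_j psi_{j-k}   (c_k = 0 for k > q),
using gamma(-m) = gamma(m).
psi-weights needed (psi_j = theta_j + sum_i phi_i psi_{j-i}):
  psi_1 = theta_1 + phi_1 = 0.741 + (-0.773) = -0.032
Right-hand sides:
  c_0 = sigma^2 (1 + theta_1 psi_1) = 2 * (1 + (0.741)(-0.032)) = 2 * 0.976288 = 1.952576
  c_1 = sigma^2 theta_1 = 2 * (0.741) = 1.482
  c_2 = 0
Equations for k = 0, 1, 2 (AR order 2, c_2 = 0):
  (E0) gamma(0) = phi_1 gamma(1) + phi_2 gamma(2) + c_0
  (E1) gamma(1) = phi_1 gamma(0) + phi_2 gamma(1) + c_1
  (E2) gamma(2) = phi_1 gamma(1) + phi_2 gamma(0)
From (E1): gamma(1) = A gamma(0) + B with
  A = phi_1 / (1 - phi_2) = -0.773 / 1.033 = -0.748306,   B = c_1 / (1 - phi_2) = 1.482 / 1.033 = 1.434656.
Insert (E2) into (E0): gamma(0) (1 - phi_2^2) = phi_1 (1 + phi_2) gamma(1) + c_0.
  phi_1 (1 + phi_2) = (-0.773)(0.967) = -0.747491,   1 - phi_2^2 = 0.998911.
Replace gamma(1) by A gamma(0) + B and collect gamma(0):
  gamma(0) [0.998911 - (-0.747491)(-0.748306)] = (-0.747491)(1.434656) + 1.952576
  gamma(0) * 0.439559 = 0.880183
  gamma(0) = 0.880183 / 0.439559 = 2.002423.
  gamma(1) = A gamma(0) + B = (-0.748306)(2.002423) + (1.434656) = -0.063769.
Therefore gamma(1) = -0.0638 (to 4 decimal places).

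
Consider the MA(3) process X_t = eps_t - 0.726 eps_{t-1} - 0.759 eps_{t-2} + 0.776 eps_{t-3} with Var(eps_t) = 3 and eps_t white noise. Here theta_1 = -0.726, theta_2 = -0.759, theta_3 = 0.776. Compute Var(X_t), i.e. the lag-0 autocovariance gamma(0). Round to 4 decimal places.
\gamma(0) = 8.1160

For an MA(q) process X_t = eps_t + sum_i theta_i eps_{t-i} with
Var(eps_t) = sigma^2, the variance is
  gamma(0) = sigma^2 * (1 + sum_i theta_i^2).
  sum_i theta_i^2 = (-0.726)^2 + (-0.759)^2 + (0.776)^2 = 0.527076 + 0.576081 + 0.602176 = 1.705333.
  gamma(0) = 3 * (1 + 1.705333) = 3 * 2.705333 = 8.115999, which rounds to 8.1160.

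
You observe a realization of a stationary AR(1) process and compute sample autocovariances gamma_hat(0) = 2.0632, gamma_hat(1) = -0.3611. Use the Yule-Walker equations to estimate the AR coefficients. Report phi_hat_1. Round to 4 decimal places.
\hat\phi_{1} = -0.1750

The Yule-Walker equations for an AR(p) process read, in matrix form,
  Gamma_p phi = r_p,   with   (Gamma_p)_{ij} = gamma(|i - j|),
                       (r_p)_i = gamma(i),   i,j = 1..p.
Substitute the sample gammas (Toeplitz matrix and right-hand side of size 1):
  Gamma_p = [[2.0632]]
  r_p     = [-0.3611]
With p = 1 this is the single equation gamma(0) phi_1 = gamma(1):
  phi_hat_1 = gamma(1) / gamma(0) = -0.3611 / 2.0632 = -0.1750.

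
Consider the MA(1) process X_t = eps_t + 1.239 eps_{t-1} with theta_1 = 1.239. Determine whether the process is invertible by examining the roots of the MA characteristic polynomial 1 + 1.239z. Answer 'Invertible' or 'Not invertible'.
\text{Not invertible}

The MA(q) characteristic polynomial is P(z) = 1 + 1.239z.
Invertibility requires all roots to lie outside the unit circle, i.e. |z| > 1 for every root.
This is linear in z: 1 + (1.239) z = 0  =>  z = -1/(1.239) = -0.807103,  |z| = 0.807103.
Moduli of all roots: 0.8071.
All moduli strictly greater than 1? No.
Verdict: Not invertible.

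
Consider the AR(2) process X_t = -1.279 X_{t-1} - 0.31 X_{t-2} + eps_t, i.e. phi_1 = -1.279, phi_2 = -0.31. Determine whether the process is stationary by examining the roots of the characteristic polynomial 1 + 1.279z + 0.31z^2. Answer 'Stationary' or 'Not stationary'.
\text{Stationary}

The AR(p) characteristic polynomial is P(z) = 1 + 1.279z + 0.31z^2.
Stationarity requires all roots to lie outside the unit circle, i.e. |z| > 1 for every root.
Set 1 + (1.279) z + (0.31) z^2 = 0, i.e. a z^2 + b z + c = 0 with a = 0.31, b = 1.279, c = 1.
Discriminant D = b^2 - 4ac = (1.279)^2 - 4*(0.31)*1 = 1.635841 - (1.24) = 0.395841.
D >= 0, so the roots are real: z = (-b +/- sqrt(D)) / (2a) = (-1.279 +/- 0.629159) / (0.62).
  z_1 = (-1.279 + 0.629159) / (0.62) = -1.0481,   |z_1| = 1.0481.
  z_2 = (-1.279 - 0.629159) / (0.62) = -3.0777,   |z_2| = 3.0777.
Moduli of all roots: 1.0481, 3.0777.
All moduli strictly greater than 1? Yes.
Verdict: Stationary.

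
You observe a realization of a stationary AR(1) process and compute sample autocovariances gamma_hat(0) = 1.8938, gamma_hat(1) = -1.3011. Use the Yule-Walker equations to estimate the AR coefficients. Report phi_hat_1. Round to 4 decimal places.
\hat\phi_{1} = -0.6870

The Yule-Walker equations for an AR(p) process read, in matrix form,
  Gamma_p phi = r_p,   with   (Gamma_p)_{ij} = gamma(|i - j|),
                       (r_p)_i = gamma(i),   i,j = 1..p.
Substitute the sample gammas (Toeplitz matrix and right-hand side of size 1):
  Gamma_p = [[1.8938]]
  r_p     = [-1.3011]
With p = 1 this is the single equation gamma(0) phi_1 = gamma(1):
  phi_hat_1 = gamma(1) / gamma(0) = -1.3011 / 1.8938 = -0.6870.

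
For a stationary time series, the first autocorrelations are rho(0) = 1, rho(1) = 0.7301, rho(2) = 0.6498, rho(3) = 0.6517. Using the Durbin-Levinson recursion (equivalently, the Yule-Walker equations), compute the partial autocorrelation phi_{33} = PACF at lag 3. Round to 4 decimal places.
\phi_{33} = 0.2589

The PACF at lag k is phi_{kk}, the last component of the solution
to the Yule-Walker system G_k phi = r_k where
  (G_k)_{ij} = rho(|i - j|), (r_k)_i = rho(i), i,j = 1..k.
Equivalently, Durbin-Levinson gives phi_{kk} iteratively:
  phi_{11} = rho(1)
  phi_{kk} = [rho(k) - sum_{j=1..k-1} phi_{k-1,j} rho(k-j)]
            / [1 - sum_{j=1..k-1} phi_{k-1,j} rho(j)],
  phi_{k,j} = phi_{k-1,j} - phi_{kk} phi_{k-1,k-j},  j = 1..k-1.
Step k = 1:
  phi_11 = rho(1) = 0.7301.
Step k = 2:
  phi_22 = [rho(2) - phi_11 rho(1)] / [1 - phi_11 rho(1)] = [0.6498 - (0.7301)(0.7301)] / [1 - (0.7301)(0.7301)]
         = 0.11675399 / 0.46695399 = 0.250033.
  Update: phi_21 = phi_11 - phi_22 phi_11 = 0.7301 - (0.250033)(0.7301) = 0.547551.
Step k = 3:
  phi_33 = [rho(3) - phi_21 rho(2) - phi_22 rho(1)] / [1 - phi_21 rho(1) - phi_22 rho(2)]
    numerator   = 0.6517 - (0.547551)(0.6498) - (0.250033)(0.7301) = 0.11335228
    denominator = 1 - (0.547551)(0.7301) - (0.250033)(0.6498) = 0.43776162
  phi_33 = 0.11335228 / 0.43776162 = 0.2589.
Therefore phi_{33} = 0.2589.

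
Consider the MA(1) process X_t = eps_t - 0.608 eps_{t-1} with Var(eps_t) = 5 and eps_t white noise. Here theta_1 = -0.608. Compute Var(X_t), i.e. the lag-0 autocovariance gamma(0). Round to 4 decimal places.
\gamma(0) = 6.8483

For an MA(q) process X_t = eps_t + sum_i theta_i eps_{t-i} with
Var(eps_t) = sigma^2, the variance is
  gamma(0) = sigma^2 * (1 + sum_i theta_i^2).
  sum_i theta_i^2 = (-0.608)^2 = 0.369664.
  gamma(0) = 5 * (1 + 0.369664) = 5 * 1.369664 = 6.84832, which rounds to 6.8483.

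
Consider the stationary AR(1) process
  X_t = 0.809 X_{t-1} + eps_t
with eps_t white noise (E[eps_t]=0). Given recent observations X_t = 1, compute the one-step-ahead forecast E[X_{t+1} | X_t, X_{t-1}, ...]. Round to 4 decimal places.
E[X_{t+1} \mid \mathcal F_t] = 0.8090

For an AR(p) model X_t = c + sum_i phi_i X_{t-i} + eps_t, the
one-step-ahead conditional mean is
  E[X_{t+1} | X_t, ...] = c + sum_i phi_i X_{t+1-i}.
Substitute known values:
  E[X_{t+1} | ...] = (0.809) * (1)
                   = 0.8090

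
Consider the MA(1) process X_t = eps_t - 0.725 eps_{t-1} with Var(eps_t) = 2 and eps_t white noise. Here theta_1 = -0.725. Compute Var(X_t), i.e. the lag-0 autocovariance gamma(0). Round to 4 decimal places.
\gamma(0) = 3.0513

For an MA(q) process X_t = eps_t + sum_i theta_i eps_{t-i} with
Var(eps_t) = sigma^2, the variance is
  gamma(0) = sigma^2 * (1 + sum_i theta_i^2).
  sum_i theta_i^2 = (-0.725)^2 = 0.525625.
  gamma(0) = 2 * (1 + 0.525625) = 2 * 1.525625 = 3.05125, which rounds to 3.0513.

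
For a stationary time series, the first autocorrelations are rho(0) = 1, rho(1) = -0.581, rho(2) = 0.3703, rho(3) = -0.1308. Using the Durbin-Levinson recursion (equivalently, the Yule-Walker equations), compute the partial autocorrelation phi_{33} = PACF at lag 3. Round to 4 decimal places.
\phi_{33} = 0.1550

The PACF at lag k is phi_{kk}, the last component of the solution
to the Yule-Walker system G_k phi = r_k where
  (G_k)_{ij} = rho(|i - j|), (r_k)_i = rho(i), i,j = 1..k.
Equivalently, Durbin-Levinson gives phi_{kk} iteratively:
  phi_{11} = rho(1)
  phi_{kk} = [rho(k) - sum_{j=1..k-1} phi_{k-1,j} rho(k-j)]
            / [1 - sum_{j=1..k-1} phi_{k-1,j} rho(j)],
  phi_{k,j} = phi_{k-1,j} - phi_{kk} phi_{k-1,k-j},  j = 1..k-1.
Step k = 1:
  phi_11 = rho(1) = -0.581.
Step k = 2:
  phi_22 = [rho(2) - phi_11 rho(1)] / [1 - phi_11 rho(1)] = [0.3703 - (-0.581)(-0.581)] / [1 - (-0.581)(-0.581)]
         = 0.032739 / 0.662439 = 0.049422.
  Update: phi_21 = phi_11 - phi_22 phi_11 = -0.581 - (0.049422)(-0.581) = -0.552286.
Step k = 3:
  phi_33 = [rho(3) - phi_21 rho(2) - phi_22 rho(1)] / [1 - phi_21 rho(1) - phi_22 rho(2)]
    numerator   = -0.1308 - (-0.552286)(0.3703) - (0.049422)(-0.581) = 0.10242559
    denominator = 1 - (-0.552286)(-0.581) - (0.049422)(0.3703) = 0.66082098
  phi_33 = 0.10242559 / 0.66082098 = 0.155.
Therefore phi_{33} = 0.1550.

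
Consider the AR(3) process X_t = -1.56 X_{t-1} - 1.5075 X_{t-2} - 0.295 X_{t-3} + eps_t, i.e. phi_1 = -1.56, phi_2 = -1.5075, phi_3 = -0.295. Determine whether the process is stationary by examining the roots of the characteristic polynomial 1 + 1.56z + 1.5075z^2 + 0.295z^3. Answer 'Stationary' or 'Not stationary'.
\text{Not stationary}

The AR(p) characteristic polynomial is P(z) = 1 + 1.56z + 1.5075z^2 + 0.295z^3.
Stationarity requires all roots to lie outside the unit circle, i.e. |z| > 1 for every root.
Degree 3: look for a simple real root z0 first, then factor out (1 - z/z0) and solve the remaining quadratic.
Testing z0 = -4: P(-4) = 1 + (1.56)(-4) + (1.5075)(-4)^2 + (0.295)(-4)^3
  = 1 + (-6.24) + (24.12) + (-18.88) = 0.  So z_0 = -4 is a root, |z_0| = 4.
Divide out the factor (1 + 0.25 z) = (1 - z/z0) (since 1/z0 = -0.25):
  P(z) = (1 + 0.25 z)(1 + (1.31) z + (1.18) z^2)
  [check: z-coef 1.31 - (-0.25) = 1.56; z^2-coef 1.18 - (-0.25)(1.31) = 1.5075; z^3-coef -(-0.25)(1.18) = 0.295.]
Remaining roots from the quadratic factor 1 + (1.31) z + (1.18) z^2:
  Set 1 + (1.31) z + (1.18) z^2 = 0, i.e. a z^2 + b z + c = 0 with a = 1.18, b = 1.31, c = 1.
  Discriminant D = b^2 - 4ac = (1.31)^2 - 4*(1.18)*1 = 1.7161 - (4.72) = -3.0039.
  D < 0, so the roots are the complex-conjugate pair z = (-b +/- i sqrt(-D)) / (2a) = -0.5551 +/- 0.7344i.
  For a conjugate pair |z|^2 = z * conj(z) = (product of roots) = c/a = 1/(1.18) = 0.847458, so |z| = sqrt(0.847458) = 0.9206 for both roots.
Moduli of all roots: 4.0000, 0.9206, 0.9206.
All moduli strictly greater than 1? No.
Verdict: Not stationary.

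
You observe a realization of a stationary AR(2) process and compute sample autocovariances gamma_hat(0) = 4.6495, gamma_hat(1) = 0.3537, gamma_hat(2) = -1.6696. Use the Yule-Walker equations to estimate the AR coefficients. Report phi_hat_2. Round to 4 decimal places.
\hat\phi_{2} = -0.3670

The Yule-Walker equations for an AR(p) process read, in matrix form,
  Gamma_p phi = r_p,   with   (Gamma_p)_{ij} = gamma(|i - j|),
                       (r_p)_i = gamma(i),   i,j = 1..p.
Substitute the sample gammas (Toeplitz matrix and right-hand side of size 2):
  Gamma_p = [[4.6495, 0.3537], [0.3537, 4.6495]]
  r_p     = [0.3537, -1.6696]
Written out:
  4.6495 phi_1 + 0.3537 phi_2 = 0.3537
  0.3537 phi_1 + 4.6495 phi_2 = -1.6696
Solve by Cramer's rule:
  det = gamma(0)^2 - gamma(1)^2 = (4.6495)^2 - (0.3537)^2 = 21.61785025 - 0.12510369 = 21.49274656
  phi_hat_1 = [gamma(1) gamma(0) - gamma(1) gamma(2)] / det = [(0.3537)(4.6495) - (0.3537)(-1.6696)] / 21.49274656 = 2.23506567 / 21.49274656 = 0.104
  phi_hat_2 = [gamma(0) gamma(2) - gamma(1)^2] / det = [(4.6495)(-1.6696) - (0.3537)^2] / 21.49274656 = -7.88790889 / 21.49274656 = -0.367
So phi_hat = [0.1040, -0.3670].
Therefore phi_hat_2 = -0.3670.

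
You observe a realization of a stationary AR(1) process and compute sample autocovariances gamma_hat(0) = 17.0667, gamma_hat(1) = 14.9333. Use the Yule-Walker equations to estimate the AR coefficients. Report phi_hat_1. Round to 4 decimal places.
\hat\phi_{1} = 0.8750

The Yule-Walker equations for an AR(p) process read, in matrix form,
  Gamma_p phi = r_p,   with   (Gamma_p)_{ij} = gamma(|i - j|),
                       (r_p)_i = gamma(i),   i,j = 1..p.
Substitute the sample gammas (Toeplitz matrix and right-hand side of size 1):
  Gamma_p = [[17.0667]]
  r_p     = [14.9333]
With p = 1 this is the single equation gamma(0) phi_1 = gamma(1):
  phi_hat_1 = gamma(1) / gamma(0) = 14.9333 / 17.0667 = 0.8750.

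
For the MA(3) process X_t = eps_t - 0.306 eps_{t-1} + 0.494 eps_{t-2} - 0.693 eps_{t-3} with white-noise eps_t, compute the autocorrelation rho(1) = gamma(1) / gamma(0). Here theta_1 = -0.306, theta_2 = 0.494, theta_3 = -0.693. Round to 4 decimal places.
\rho(1) = -0.4398

For an MA(q) process with theta_0 = 1, the autocovariance is
  gamma(k) = sigma^2 * sum_{i=0..q-k} theta_i * theta_{i+k},
and rho(k) = gamma(k) / gamma(0). Sigma^2 cancels.
  numerator   = (1)*(-0.306) + (-0.306)*(0.494) + (0.494)*(-0.693) = -0.799506.
  denominator = (1)^2 + (-0.306)^2 + (0.494)^2 + (-0.693)^2 = 1.817921.
  rho(1) = -0.799506 / 1.817921 = -0.4398.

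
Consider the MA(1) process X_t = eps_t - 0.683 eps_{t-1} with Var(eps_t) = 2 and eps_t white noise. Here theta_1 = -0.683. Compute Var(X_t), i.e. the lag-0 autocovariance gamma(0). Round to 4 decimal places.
\gamma(0) = 2.9330

For an MA(q) process X_t = eps_t + sum_i theta_i eps_{t-i} with
Var(eps_t) = sigma^2, the variance is
  gamma(0) = sigma^2 * (1 + sum_i theta_i^2).
  sum_i theta_i^2 = (-0.683)^2 = 0.466489.
  gamma(0) = 2 * (1 + 0.466489) = 2 * 1.466489 = 2.932978, which rounds to 2.9330.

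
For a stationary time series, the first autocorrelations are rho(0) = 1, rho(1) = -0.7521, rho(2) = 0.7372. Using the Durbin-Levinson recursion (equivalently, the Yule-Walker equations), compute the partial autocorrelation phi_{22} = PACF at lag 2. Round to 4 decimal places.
\phi_{22} = 0.3950

The PACF at lag k is phi_{kk}, the last component of the solution
to the Yule-Walker system G_k phi = r_k where
  (G_k)_{ij} = rho(|i - j|), (r_k)_i = rho(i), i,j = 1..k.
Equivalently, Durbin-Levinson gives phi_{kk} iteratively:
  phi_{11} = rho(1)
  phi_{kk} = [rho(k) - sum_{j=1..k-1} phi_{k-1,j} rho(k-j)]
            / [1 - sum_{j=1..k-1} phi_{k-1,j} rho(j)],
  phi_{k,j} = phi_{k-1,j} - phi_{kk} phi_{k-1,k-j},  j = 1..k-1.
Step k = 1:
  phi_11 = rho(1) = -0.7521.
Step k = 2:
  phi_22 = [rho(2) - phi_11 rho(1)] / [1 - phi_11 rho(1)] = [0.7372 - (-0.7521)(-0.7521)] / [1 - (-0.7521)(-0.7521)]
         = 0.17154559 / 0.43434559 = 0.395.
Therefore phi_{22} = 0.3950.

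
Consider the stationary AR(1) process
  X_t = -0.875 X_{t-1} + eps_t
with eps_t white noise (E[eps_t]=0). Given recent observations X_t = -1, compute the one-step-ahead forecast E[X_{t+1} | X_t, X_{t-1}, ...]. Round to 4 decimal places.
E[X_{t+1} \mid \mathcal F_t] = 0.8750

For an AR(p) model X_t = c + sum_i phi_i X_{t-i} + eps_t, the
one-step-ahead conditional mean is
  E[X_{t+1} | X_t, ...] = c + sum_i phi_i X_{t+1-i}.
Substitute known values:
  E[X_{t+1} | ...] = (-0.875) * (-1)
                   = 0.8750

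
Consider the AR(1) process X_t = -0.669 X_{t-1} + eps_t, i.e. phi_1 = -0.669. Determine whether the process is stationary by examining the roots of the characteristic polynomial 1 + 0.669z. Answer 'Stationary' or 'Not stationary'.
\text{Stationary}

The AR(p) characteristic polynomial is P(z) = 1 + 0.669z.
Stationarity requires all roots to lie outside the unit circle, i.e. |z| > 1 for every root.
This is linear in z: 1 + (0.669) z = 0  =>  z = -1/(0.669) = -1.494768,  |z| = 1.494768.
Moduli of all roots: 1.4948.
All moduli strictly greater than 1? Yes.
Verdict: Stationary.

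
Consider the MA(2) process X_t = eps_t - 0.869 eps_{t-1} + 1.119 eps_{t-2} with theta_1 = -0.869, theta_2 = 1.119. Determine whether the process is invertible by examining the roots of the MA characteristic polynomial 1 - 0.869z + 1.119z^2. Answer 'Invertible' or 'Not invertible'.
\text{Not invertible}

The MA(q) characteristic polynomial is P(z) = 1 - 0.869z + 1.119z^2.
Invertibility requires all roots to lie outside the unit circle, i.e. |z| > 1 for every root.
Set 1 + (-0.869) z + (1.119) z^2 = 0, i.e. a z^2 + b z + c = 0 with a = 1.119, b = -0.869, c = 1.
Discriminant D = b^2 - 4ac = (-0.869)^2 - 4*(1.119)*1 = 0.755161 - (4.476) = -3.720839.
D < 0, so the roots are the complex-conjugate pair z = (-b +/- i sqrt(-D)) / (2a) = 0.3883 +/- 0.8619i.
For a conjugate pair |z|^2 = z * conj(z) = (product of roots) = c/a = 1/(1.119) = 0.893655, so |z| = sqrt(0.893655) = 0.9453 for both roots.
Moduli of all roots: 0.9453, 0.9453.
All moduli strictly greater than 1? No.
Verdict: Not invertible.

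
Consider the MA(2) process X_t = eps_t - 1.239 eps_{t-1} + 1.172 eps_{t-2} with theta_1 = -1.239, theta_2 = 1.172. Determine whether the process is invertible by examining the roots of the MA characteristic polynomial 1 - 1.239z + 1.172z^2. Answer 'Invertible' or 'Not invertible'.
\text{Not invertible}

The MA(q) characteristic polynomial is P(z) = 1 - 1.239z + 1.172z^2.
Invertibility requires all roots to lie outside the unit circle, i.e. |z| > 1 for every root.
Set 1 + (-1.239) z + (1.172) z^2 = 0, i.e. a z^2 + b z + c = 0 with a = 1.172, b = -1.239, c = 1.
Discriminant D = b^2 - 4ac = (-1.239)^2 - 4*(1.172)*1 = 1.535121 - (4.688) = -3.152879.
D < 0, so the roots are the complex-conjugate pair z = (-b +/- i sqrt(-D)) / (2a) = 0.5286 +/- 0.7575i.
For a conjugate pair |z|^2 = z * conj(z) = (product of roots) = c/a = 1/(1.172) = 0.853242, so |z| = sqrt(0.853242) = 0.9237 for both roots.
Moduli of all roots: 0.9237, 0.9237.
All moduli strictly greater than 1? No.
Verdict: Not invertible.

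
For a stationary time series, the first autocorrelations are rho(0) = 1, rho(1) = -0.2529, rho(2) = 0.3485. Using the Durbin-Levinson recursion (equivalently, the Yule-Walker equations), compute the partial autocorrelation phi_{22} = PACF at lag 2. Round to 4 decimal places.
\phi_{22} = 0.3040

The PACF at lag k is phi_{kk}, the last component of the solution
to the Yule-Walker system G_k phi = r_k where
  (G_k)_{ij} = rho(|i - j|), (r_k)_i = rho(i), i,j = 1..k.
Equivalently, Durbin-Levinson gives phi_{kk} iteratively:
  phi_{11} = rho(1)
  phi_{kk} = [rho(k) - sum_{j=1..k-1} phi_{k-1,j} rho(k-j)]
            / [1 - sum_{j=1..k-1} phi_{k-1,j} rho(j)],
  phi_{k,j} = phi_{k-1,j} - phi_{kk} phi_{k-1,k-j},  j = 1..k-1.
Step k = 1:
  phi_11 = rho(1) = -0.2529.
Step k = 2:
  phi_22 = [rho(2) - phi_11 rho(1)] / [1 - phi_11 rho(1)] = [0.3485 - (-0.2529)(-0.2529)] / [1 - (-0.2529)(-0.2529)]
         = 0.28454159 / 0.93604159 = 0.304.
Therefore phi_{22} = 0.3040.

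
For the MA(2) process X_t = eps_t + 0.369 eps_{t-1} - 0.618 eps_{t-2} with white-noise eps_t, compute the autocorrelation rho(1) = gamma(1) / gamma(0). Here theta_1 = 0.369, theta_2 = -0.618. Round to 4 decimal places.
\rho(1) = 0.0929

For an MA(q) process with theta_0 = 1, the autocovariance is
  gamma(k) = sigma^2 * sum_{i=0..q-k} theta_i * theta_{i+k},
and rho(k) = gamma(k) / gamma(0). Sigma^2 cancels.
  numerator   = (1)*(0.369) + (0.369)*(-0.618) = 0.140958.
  denominator = (1)^2 + (0.369)^2 + (-0.618)^2 = 1.518085.
  rho(1) = 0.140958 / 1.518085 = 0.0929.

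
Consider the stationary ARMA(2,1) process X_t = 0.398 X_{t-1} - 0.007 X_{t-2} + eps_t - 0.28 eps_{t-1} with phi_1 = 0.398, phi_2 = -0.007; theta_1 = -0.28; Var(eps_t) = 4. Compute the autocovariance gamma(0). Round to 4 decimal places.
\gamma(0) = 4.0631

Multiply the model equation by X_{t-k} and take expectations. With theta_0 = psi_0 = 1 and psi_j the MA(infinity) weights, this gives
  gamma(k) - sum_i phi_i gamma(k-i) = c_k,
  c_k = sigma^2 * sum_{j=k..q} theta_j psi_{j-k}   (c_k = 0 for k > q),
using gamma(-m) = gamma(m).
psi-weights needed (psi_j = theta_j + sum_i phi_i psi_{j-i}):
  psi_1 = theta_1 + phi_1 = -0.28 + (0.398) = 0.118
Right-hand sides:
  c_0 = sigma^2 (1 + theta_1 psi_1) = 4 * (1 + (-0.28)(0.118)) = 4 * 0.96696 = 3.86784
  c_1 = sigma^2 theta_1 = 4 * (-0.28) = -1.12
  c_2 = 0
Equations for k = 0, 1, 2 (AR order 2, c_2 = 0):
  (E0) gamma(0) = phi_1 gamma(1) + phi_2 gamma(2) + c_0
  (E1) gamma(1) = phi_1 gamma(0) + phi_2 gamma(1) + c_1
  (E2) gamma(2) = phi_1 gamma(1) + phi_2 gamma(0)
From (E1): gamma(1) = A gamma(0) + B with
  A = phi_1 / (1 - phi_2) = 0.398 / 1.007 = 0.395233,   B = c_1 / (1 - phi_2) = -1.12 / 1.007 = -1.112214.
Insert (E2) into (E0): gamma(0) (1 - phi_2^2) = phi_1 (1 + phi_2) gamma(1) + c_0.
  phi_1 (1 + phi_2) = (0.398)(0.993) = 0.395214,   1 - phi_2^2 = 0.999951.
Replace gamma(1) by A gamma(0) + B and collect gamma(0):
  gamma(0) [0.999951 - (0.395214)(0.395233)] = (0.395214)(-1.112214) + 3.86784
  gamma(0) * 0.843749 = 3.428277
  gamma(0) = 3.428277 / 0.843749 = 4.063147.
Therefore gamma(0) = 4.0631 (to 4 decimal places).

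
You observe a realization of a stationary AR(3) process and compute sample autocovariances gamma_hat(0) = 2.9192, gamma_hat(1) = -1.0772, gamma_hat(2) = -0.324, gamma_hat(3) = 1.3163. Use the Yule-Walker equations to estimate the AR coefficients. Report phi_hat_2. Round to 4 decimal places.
\hat\phi_{2} = -0.1110

The Yule-Walker equations for an AR(p) process read, in matrix form,
  Gamma_p phi = r_p,   with   (Gamma_p)_{ij} = gamma(|i - j|),
                       (r_p)_i = gamma(i),   i,j = 1..p.
Substitute the sample gammas (Toeplitz matrix and right-hand side of size 3):
  Gamma_p = [[2.9192, -1.0772, -0.324], [-1.0772, 2.9192, -1.0772], [-0.324, -1.0772, 2.9192]]
  r_p     = [-1.0772, -0.324, 1.3163]
Written out (R1..R3):
  (R1) 2.9192 phi_1 - 1.0772 phi_2 - 0.324 phi_3 = -1.0772
  (R2) -1.0772 phi_1 + 2.9192 phi_2 - 1.0772 phi_3 = -0.324
  (R3) -0.324 phi_1 - 1.0772 phi_2 + 2.9192 phi_3 = 1.3163
Gaussian elimination:
  R2 <- R2 - (-1.0772/2.9192) R1 = R2 - (-0.369005) R1:  2.521708 phi_2 - 1.196758 phi_3 = -0.721492
  R3 <- R3 - (-0.324/2.9192) R1 = R3 - (-0.110989) R1:  -1.196758 phi_2 + 2.883239 phi_3 = 1.196742
  R3 <- R3 - (-1.196758/2.521708) R2 = R3 - (-0.474582) R2:  2.315279 phi_3 = 0.854335
Back-substitution:
  phi_hat_3 = 0.854335 / 2.315279 = 0.368999
  phi_hat_2 = (-0.721492 - (-1.196758)(0.368999)) / 2.521708 = -0.110992
  phi_hat_1 = (-1.0772 - (-1.0772)(-0.110992) - (-0.324)(0.368999)) / 2.9192 = -0.369007
So phi_hat = [-0.3690, -0.1110, 0.3690].
Therefore phi_hat_2 = -0.1110.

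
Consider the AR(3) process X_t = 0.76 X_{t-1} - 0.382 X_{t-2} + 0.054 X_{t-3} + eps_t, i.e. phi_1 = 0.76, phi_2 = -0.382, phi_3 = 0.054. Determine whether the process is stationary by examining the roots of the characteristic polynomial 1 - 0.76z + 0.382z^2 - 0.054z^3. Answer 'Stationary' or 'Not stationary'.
\text{Stationary}

The AR(p) characteristic polynomial is P(z) = 1 - 0.76z + 0.382z^2 - 0.054z^3.
Stationarity requires all roots to lie outside the unit circle, i.e. |z| > 1 for every root.
Degree 3: look for a simple real root z0 first, then factor out (1 - z/z0) and solve the remaining quadratic.
Testing z0 = 5: P(5) = 1 + (-0.76)(5) + (0.382)(5)^2 + (-0.054)(5)^3
  = 1 + (-3.8) + (9.55) + (-6.75) = 0.  So z_0 = 5 is a root, |z_0| = 5.
Divide out the factor (1 - 0.2 z) = (1 - z/z0) (since 1/z0 = 0.2):
  P(z) = (1 - 0.2 z)(1 + (-0.56) z + (0.27) z^2)
  [check: z-coef -0.56 - (0.2) = -0.76; z^2-coef 0.27 - (0.2)(-0.56) = 0.382; z^3-coef -(0.2)(0.27) = -0.054.]
Remaining roots from the quadratic factor 1 + (-0.56) z + (0.27) z^2:
  Set 1 + (-0.56) z + (0.27) z^2 = 0, i.e. a z^2 + b z + c = 0 with a = 0.27, b = -0.56, c = 1.
  Discriminant D = b^2 - 4ac = (-0.56)^2 - 4*(0.27)*1 = 0.3136 - (1.08) = -0.7664.
  D < 0, so the roots are the complex-conjugate pair z = (-b +/- i sqrt(-D)) / (2a) = 1.037 +/- 1.6212i.
  For a conjugate pair |z|^2 = z * conj(z) = (product of roots) = c/a = 1/(0.27) = 3.703704, so |z| = sqrt(3.703704) = 1.9245 for both roots.
Moduli of all roots: 5.0000, 1.9245, 1.9245.
All moduli strictly greater than 1? Yes.
Verdict: Stationary.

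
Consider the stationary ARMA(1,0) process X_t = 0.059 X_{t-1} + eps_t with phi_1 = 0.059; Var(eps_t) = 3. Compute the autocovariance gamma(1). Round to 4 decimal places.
\gamma(1) = 0.1776

Multiply the model equation by X_{t-k} and take expectations. With theta_0 = psi_0 = 1 and psi_j the MA(infinity) weights, this gives
  gamma(k) - sum_i phi_i gamma(k-i) = c_k,
  c_k = sigma^2 * sum_{j=k..q} theta_j psi_{j-k}   (c_k = 0 for k > q),
using gamma(-m) = gamma(m).
Pure AR (q = 0): c_0 = sigma^2 = 3, c_k = 0 for k >= 1.
Equations for k = 0 and k = 1 (AR order 1):
  gamma(0) = phi_1 gamma(1) + c_0
  gamma(1) = phi_1 gamma(0) + c_1
Substituting the second into the first: gamma(0) (1 - phi_1^2) = c_0 + phi_1 c_1, so
  gamma(0) = c_0 / (1 - phi_1^2) = 3 / (1 - (0.059)^2) = 3 / 0.996519 = 3.010479.
  gamma(1) = phi_1 gamma(0) = (0.059)(3.010479) = 0.177618.
Therefore gamma(1) = 0.1776 (to 4 decimal places).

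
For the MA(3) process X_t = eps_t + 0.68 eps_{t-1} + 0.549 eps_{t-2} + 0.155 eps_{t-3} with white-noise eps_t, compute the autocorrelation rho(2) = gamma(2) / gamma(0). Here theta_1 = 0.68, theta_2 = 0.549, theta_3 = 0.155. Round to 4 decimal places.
\rho(2) = 0.3660

For an MA(q) process with theta_0 = 1, the autocovariance is
  gamma(k) = sigma^2 * sum_{i=0..q-k} theta_i * theta_{i+k},
and rho(k) = gamma(k) / gamma(0). Sigma^2 cancels.
  numerator   = (1)*(0.549) + (0.68)*(0.155) = 0.6544.
  denominator = (1)^2 + (0.68)^2 + (0.549)^2 + (0.155)^2 = 1.787826.
  rho(2) = 0.6544 / 1.787826 = 0.3660.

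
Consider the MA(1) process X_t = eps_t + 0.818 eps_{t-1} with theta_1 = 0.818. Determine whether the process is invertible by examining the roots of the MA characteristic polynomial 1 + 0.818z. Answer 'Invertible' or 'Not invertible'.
\text{Invertible}

The MA(q) characteristic polynomial is P(z) = 1 + 0.818z.
Invertibility requires all roots to lie outside the unit circle, i.e. |z| > 1 for every root.
This is linear in z: 1 + (0.818) z = 0  =>  z = -1/(0.818) = -1.222494,  |z| = 1.222494.
Moduli of all roots: 1.2225.
All moduli strictly greater than 1? Yes.
Verdict: Invertible.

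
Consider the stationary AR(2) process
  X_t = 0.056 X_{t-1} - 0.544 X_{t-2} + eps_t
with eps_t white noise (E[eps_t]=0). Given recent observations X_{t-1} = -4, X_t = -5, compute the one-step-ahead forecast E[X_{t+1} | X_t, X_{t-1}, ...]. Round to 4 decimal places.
E[X_{t+1} \mid \mathcal F_t] = 1.8960

For an AR(p) model X_t = c + sum_i phi_i X_{t-i} + eps_t, the
one-step-ahead conditional mean is
  E[X_{t+1} | X_t, ...] = c + sum_i phi_i X_{t+1-i}.
Substitute known values:
  E[X_{t+1} | ...] = (0.056) * (-5) + (-0.544) * (-4)
                   = 1.8960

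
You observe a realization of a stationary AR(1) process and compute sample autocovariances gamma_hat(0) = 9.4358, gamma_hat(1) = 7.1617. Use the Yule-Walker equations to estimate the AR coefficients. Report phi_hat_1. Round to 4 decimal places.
\hat\phi_{1} = 0.7590

The Yule-Walker equations for an AR(p) process read, in matrix form,
  Gamma_p phi = r_p,   with   (Gamma_p)_{ij} = gamma(|i - j|),
                       (r_p)_i = gamma(i),   i,j = 1..p.
Substitute the sample gammas (Toeplitz matrix and right-hand side of size 1):
  Gamma_p = [[9.4358]]
  r_p     = [7.1617]
With p = 1 this is the single equation gamma(0) phi_1 = gamma(1):
  phi_hat_1 = gamma(1) / gamma(0) = 7.1617 / 9.4358 = 0.7590.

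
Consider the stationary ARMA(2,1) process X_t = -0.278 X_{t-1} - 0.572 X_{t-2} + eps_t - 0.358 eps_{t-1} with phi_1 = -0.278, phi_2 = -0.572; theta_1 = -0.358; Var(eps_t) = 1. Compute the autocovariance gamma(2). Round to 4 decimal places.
\gamma(2) = -0.9432

Multiply the model equation by X_{t-k} and take expectations. With theta_0 = psi_0 = 1 and psi_j the MA(infinity) weights, this gives
  gamma(k) - sum_i phi_i gamma(k-i) = c_k,
  c_k = sigma^2 * sum_{j=k..q} theta_j psi_{j-k}   (c_k = 0 for k > q),
using gamma(-m) = gamma(m).
psi-weights needed (psi_j = theta_j + sum_i phi_i psi_{j-i}):
  psi_1 = theta_1 + phi_1 = -0.358 + (-0.278) = -0.636
Right-hand sides:
  c_0 = sigma^2 (1 + theta_1 psi_1) = 1 * (1 + (-0.358)(-0.636)) = 1 * 1.227688 = 1.227688
  c_1 = sigma^2 theta_1 = 1 * (-0.358) = -0.358
  c_2 = 0
Equations for k = 0, 1, 2 (AR order 2, c_2 = 0):
  (E0) gamma(0) = phi_1 gamma(1) + phi_2 gamma(2) + c_0
  (E1) gamma(1) = phi_1 gamma(0) + phi_2 gamma(1) + c_1
  (E2) gamma(2) = phi_1 gamma(1) + phi_2 gamma(0)
From (E1): gamma(1) = A gamma(0) + B with
  A = phi_1 / (1 - phi_2) = -0.278 / 1.572 = -0.176845,   B = c_1 / (1 - phi_2) = -0.358 / 1.572 = -0.227735.
Insert (E2) into (E0): gamma(0) (1 - phi_2^2) = phi_1 (1 + phi_2) gamma(1) + c_0.
  phi_1 (1 + phi_2) = (-0.278)(0.428) = -0.118984,   1 - phi_2^2 = 0.672816.
Replace gamma(1) by A gamma(0) + B and collect gamma(0):
  gamma(0) [0.672816 - (-0.118984)(-0.176845)] = (-0.118984)(-0.227735) + 1.227688
  gamma(0) * 0.651774 = 1.254785
  gamma(0) = 1.254785 / 0.651774 = 1.925183.
  gamma(1) = A gamma(0) + B = (-0.176845)(1.925183) + (-0.227735) = -0.568194.
  gamma(2) = phi_1 gamma(1) + phi_2 gamma(0) = (-0.278)(-0.568194) + (-0.572)(1.925183) = -0.943247.
Therefore gamma(2) = -0.9432 (to 4 decimal places).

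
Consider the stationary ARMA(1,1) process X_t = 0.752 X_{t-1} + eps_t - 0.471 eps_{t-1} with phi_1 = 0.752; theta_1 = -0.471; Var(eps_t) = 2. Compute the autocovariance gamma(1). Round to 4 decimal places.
\gamma(1) = 0.8353

Multiply the model equation by X_{t-k} and take expectations. With theta_0 = psi_0 = 1 and psi_j the MA(infinity) weights, this gives
  gamma(k) - sum_i phi_i gamma(k-i) = c_k,
  c_k = sigma^2 * sum_{j=k..q} theta_j psi_{j-k}   (c_k = 0 for k > q),
using gamma(-m) = gamma(m).
psi-weights needed (psi_j = theta_j + sum_i phi_i psi_{j-i}):
  psi_1 = theta_1 + phi_1 = -0.471 + (0.752) = 0.281
Right-hand sides:
  c_0 = sigma^2 (1 + theta_1 psi_1) = 2 * (1 + (-0.471)(0.281)) = 2 * 0.867649 = 1.735298
  c_1 = sigma^2 theta_1 = 2 * (-0.471) = -0.942
  c_2 = 0
Equations for k = 0 and k = 1 (AR order 1):
  gamma(0) = phi_1 gamma(1) + c_0
  gamma(1) = phi_1 gamma(0) + c_1
Substituting the second into the first: gamma(0) (1 - phi_1^2) = c_0 + phi_1 c_1, so
  gamma(0) = (c_0 + phi_1 c_1) / (1 - phi_1^2) = (1.735298 + (0.752)(-0.942)) / (1 - (0.752)^2) = 1.026914 / 0.434496 = 2.36346.
  gamma(1) = phi_1 gamma(0) + c_1 = (0.752)(2.36346) + (-0.942) = 0.835322.
Therefore gamma(1) = 0.8353 (to 4 decimal places).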